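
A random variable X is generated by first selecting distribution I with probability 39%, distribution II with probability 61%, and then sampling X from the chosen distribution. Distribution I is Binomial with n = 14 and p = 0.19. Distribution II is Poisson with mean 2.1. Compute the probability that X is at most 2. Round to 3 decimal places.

0.586

Conditional on each component, P(X ≤ 2): I: 0.48624; II: 0.649631.
By total probability, P(X ≤ 2) = 0.39·0.48624 + 0.61·0.649631 = 0.585909.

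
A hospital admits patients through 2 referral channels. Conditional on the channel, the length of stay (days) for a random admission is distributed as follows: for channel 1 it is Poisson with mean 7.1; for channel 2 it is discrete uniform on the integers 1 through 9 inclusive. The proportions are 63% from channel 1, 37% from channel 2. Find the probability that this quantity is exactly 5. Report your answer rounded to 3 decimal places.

Conditional on each channel, P(X = 5): 1: 0.124057; 2: 0.111111.
By total probability, P(X = 5) = 0.63·0.124057 + 0.37·0.111111 = 0.119267.

0.119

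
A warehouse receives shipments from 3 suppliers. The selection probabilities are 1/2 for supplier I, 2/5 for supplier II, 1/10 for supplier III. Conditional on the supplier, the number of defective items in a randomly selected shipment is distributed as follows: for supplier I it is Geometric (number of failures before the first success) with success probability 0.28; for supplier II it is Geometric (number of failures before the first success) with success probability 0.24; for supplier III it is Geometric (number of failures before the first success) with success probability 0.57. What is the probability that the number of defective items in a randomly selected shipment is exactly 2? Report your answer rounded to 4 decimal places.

0.1386

Conditional on each supplier, P(X = 2): I: 0.145152; II: 0.138624; III: 0.105393.
By total probability, P(X = 2) = 0.5·0.145152 + 0.4·0.138624 + 0.1·0.105393 = 0.138565.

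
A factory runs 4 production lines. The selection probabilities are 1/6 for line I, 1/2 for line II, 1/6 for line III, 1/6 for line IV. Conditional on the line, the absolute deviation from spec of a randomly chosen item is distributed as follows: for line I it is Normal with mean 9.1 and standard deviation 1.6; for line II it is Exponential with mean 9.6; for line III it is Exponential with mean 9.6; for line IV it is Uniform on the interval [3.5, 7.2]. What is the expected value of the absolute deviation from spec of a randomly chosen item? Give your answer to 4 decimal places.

8.8083

Component means — I: 9.1; II: 9.6; III: 9.6; IV: 5.35.
E[X] = 0.166667·9.1 + 0.5·9.6 + 0.166667·9.6 + 0.166667·5.35 = 8.80833.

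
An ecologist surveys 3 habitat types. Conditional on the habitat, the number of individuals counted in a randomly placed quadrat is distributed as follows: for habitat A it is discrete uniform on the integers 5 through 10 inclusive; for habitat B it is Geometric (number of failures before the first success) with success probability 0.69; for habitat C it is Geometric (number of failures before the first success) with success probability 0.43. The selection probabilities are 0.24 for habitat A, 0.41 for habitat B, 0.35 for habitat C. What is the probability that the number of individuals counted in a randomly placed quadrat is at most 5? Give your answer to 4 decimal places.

Conditional on each habitat, P(X ≤ 5): A: 0.166667; B: 0.999112; C: 0.965704.
By total probability, P(X ≤ 5) = 0.24·0.166667 + 0.41·0.999112 + 0.35·0.965704 = 0.787632.

0.7876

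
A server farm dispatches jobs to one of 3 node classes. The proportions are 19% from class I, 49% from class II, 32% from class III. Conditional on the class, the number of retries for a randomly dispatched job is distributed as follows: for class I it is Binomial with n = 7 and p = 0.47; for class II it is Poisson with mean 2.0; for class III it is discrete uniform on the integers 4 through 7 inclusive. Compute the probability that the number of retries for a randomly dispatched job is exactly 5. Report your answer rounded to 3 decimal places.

Conditional on each class, P(X = 5): I: 0.135288; II: 0.0360894; III: 0.25.
By total probability, P(X = 5) = 0.19·0.135288 + 0.49·0.0360894 + 0.32·0.25 = 0.123389.

0.123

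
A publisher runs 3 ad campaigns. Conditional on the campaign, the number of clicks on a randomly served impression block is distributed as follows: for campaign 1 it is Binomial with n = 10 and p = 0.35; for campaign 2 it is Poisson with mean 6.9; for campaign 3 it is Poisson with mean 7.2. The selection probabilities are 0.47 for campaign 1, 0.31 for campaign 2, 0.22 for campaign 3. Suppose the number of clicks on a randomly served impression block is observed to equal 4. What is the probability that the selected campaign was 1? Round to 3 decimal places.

Likelihoods P(X=4 | ·): 1: 0.237668; 2: 0.0951816; 3: 0.0835985.
Posterior ∝ prior × likelihood. Numerator for 1: 0.47·0.237668 = 0.111704.
Normalizing constant: 0.47·0.237668 + 0.31·0.0951816 + 0.22·0.0835985 = 0.159602.
P(1 | observation) = 0.111704 / 0.159602 = 0.699891.

0.700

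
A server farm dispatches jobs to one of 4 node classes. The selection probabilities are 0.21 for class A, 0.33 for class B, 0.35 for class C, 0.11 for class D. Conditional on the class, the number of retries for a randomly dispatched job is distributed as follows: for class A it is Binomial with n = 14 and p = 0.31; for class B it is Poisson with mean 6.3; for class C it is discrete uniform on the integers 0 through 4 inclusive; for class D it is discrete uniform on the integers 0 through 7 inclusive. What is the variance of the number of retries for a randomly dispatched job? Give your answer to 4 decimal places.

7.1772

Per component, A: μ=4.34, E[X²]=21.8302; B: μ=6.3, E[X²]=45.99; C: μ=2, E[X²]=6; D: μ=3.5, E[X²]=17.5.
E[X] = 0.21·4.34 + 0.33·6.3 + 0.35·2 + 0.11·3.5 = 4.0754.
E[X²] = 0.21·21.8302 + 0.33·45.99 + 0.35·6 + 0.11·17.5 = 23.786.
Var(X) = E[X²] − (E[X])² = 23.786 − 16.6089 = 7.17716.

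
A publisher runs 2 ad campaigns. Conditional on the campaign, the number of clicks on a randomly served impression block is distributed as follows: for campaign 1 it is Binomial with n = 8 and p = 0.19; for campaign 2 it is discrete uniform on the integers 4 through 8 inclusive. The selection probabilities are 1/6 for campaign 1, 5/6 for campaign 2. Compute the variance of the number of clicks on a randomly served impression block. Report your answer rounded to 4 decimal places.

Per component, 1: μ=1.52, E[X²]=3.5416; 2: μ=6, E[X²]=38.
E[X] = 0.166667·1.52 + 0.833333·6 = 5.25333.
E[X²] = 0.166667·3.5416 + 0.833333·38 = 32.2569.
Var(X) = E[X²] − (E[X])² = 32.2569 − 27.5975 = 4.65942.

4.6594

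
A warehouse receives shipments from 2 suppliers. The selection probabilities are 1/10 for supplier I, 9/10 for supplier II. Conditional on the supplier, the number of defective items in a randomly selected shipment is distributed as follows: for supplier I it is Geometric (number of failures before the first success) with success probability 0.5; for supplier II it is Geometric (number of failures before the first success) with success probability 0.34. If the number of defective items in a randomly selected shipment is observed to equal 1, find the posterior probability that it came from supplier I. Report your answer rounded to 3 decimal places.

0.110

Likelihoods P(X=1 | ·): I: 0.25; II: 0.2244.
Posterior ∝ prior × likelihood. Numerator for I: 0.1·0.25 = 0.025.
Normalizing constant: 0.1·0.25 + 0.9·0.2244 = 0.22696.
P(I | observation) = 0.025 / 0.22696 = 0.110152.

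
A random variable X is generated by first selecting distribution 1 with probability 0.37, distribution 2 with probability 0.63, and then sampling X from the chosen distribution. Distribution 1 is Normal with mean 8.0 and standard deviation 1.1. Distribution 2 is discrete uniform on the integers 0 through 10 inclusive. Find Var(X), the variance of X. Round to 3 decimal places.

8.846

Per component, 1: μ=8, E[X²]=65.21; 2: μ=5, E[X²]=35.
E[X] = 0.37·8 + 0.63·5 = 6.11.
E[X²] = 0.37·65.21 + 0.63·35 = 46.1777.
Var(X) = E[X²] − (E[X])² = 46.1777 − 37.3321 = 8.8456.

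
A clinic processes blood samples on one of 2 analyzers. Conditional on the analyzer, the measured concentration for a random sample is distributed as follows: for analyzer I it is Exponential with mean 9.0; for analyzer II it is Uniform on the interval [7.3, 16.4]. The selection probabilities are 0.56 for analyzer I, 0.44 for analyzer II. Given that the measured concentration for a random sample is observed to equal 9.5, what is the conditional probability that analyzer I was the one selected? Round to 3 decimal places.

Likelihoods f(9.5 | ·): I: 0.0386666; II: 0.10989.
Posterior ∝ prior × likelihood. Numerator for I: 0.56·0.0386666 = 0.0216533.
Normalizing constant: 0.56·0.0386666 + 0.44·0.10989 = 0.0700049.
P(I | observation) = 0.0216533 / 0.0700049 = 0.309311.

0.309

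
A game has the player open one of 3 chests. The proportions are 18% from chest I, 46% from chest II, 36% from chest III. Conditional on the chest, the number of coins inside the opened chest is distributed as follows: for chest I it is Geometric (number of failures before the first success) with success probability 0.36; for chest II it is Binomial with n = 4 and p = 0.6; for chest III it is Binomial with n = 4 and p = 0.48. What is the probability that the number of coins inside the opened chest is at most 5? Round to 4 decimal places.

Conditional on each chest, P(X ≤ 5): I: 0.931281; II: 1; III: 1.
By total probability, P(X ≤ 5) = 0.18·0.931281 + 0.46·1 + 0.36·1 = 0.98763.

0.9876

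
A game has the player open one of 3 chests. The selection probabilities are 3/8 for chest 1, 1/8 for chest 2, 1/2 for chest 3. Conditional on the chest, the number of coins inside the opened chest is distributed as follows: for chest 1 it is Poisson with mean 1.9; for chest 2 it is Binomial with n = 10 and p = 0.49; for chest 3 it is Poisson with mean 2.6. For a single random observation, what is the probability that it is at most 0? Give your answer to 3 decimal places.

0.093

Conditional on each chest, P(X ≤ 0): 1: 0.149569; 2: 0.00119042; 3: 0.0742736.
By total probability, P(X ≤ 0) = 0.375·0.149569 + 0.125·0.00119042 + 0.5·0.0742736 = 0.0933738.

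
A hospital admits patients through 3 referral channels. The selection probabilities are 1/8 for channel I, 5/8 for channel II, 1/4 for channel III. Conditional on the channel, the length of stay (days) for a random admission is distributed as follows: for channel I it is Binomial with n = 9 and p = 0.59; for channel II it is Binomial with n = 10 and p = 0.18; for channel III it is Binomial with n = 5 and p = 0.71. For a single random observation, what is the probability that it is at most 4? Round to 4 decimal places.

0.8525

Conditional on each channel, P(X ≤ 4): I: 0.287809; II: 0.978677; III: 0.819577.
By total probability, P(X ≤ 4) = 0.125·0.287809 + 0.625·0.978677 + 0.25·0.819577 = 0.852544.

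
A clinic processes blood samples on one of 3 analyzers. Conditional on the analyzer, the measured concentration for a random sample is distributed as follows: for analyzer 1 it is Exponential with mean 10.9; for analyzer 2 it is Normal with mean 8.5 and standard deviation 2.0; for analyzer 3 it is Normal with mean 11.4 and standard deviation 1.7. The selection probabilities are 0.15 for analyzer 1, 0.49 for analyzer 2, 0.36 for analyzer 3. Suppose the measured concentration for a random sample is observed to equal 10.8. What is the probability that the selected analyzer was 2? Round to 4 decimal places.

0.3739

Likelihoods f(10.8 | ·): 1: 0.0340615; 2: 0.102968; 3: 0.220502.
Posterior ∝ prior × likelihood. Numerator for 2: 0.49·0.102968 = 0.0504544.
Normalizing constant: 0.15·0.0340615 + 0.49·0.102968 + 0.36·0.220502 = 0.134944.
P(2 | observation) = 0.0504544 / 0.134944 = 0.373891.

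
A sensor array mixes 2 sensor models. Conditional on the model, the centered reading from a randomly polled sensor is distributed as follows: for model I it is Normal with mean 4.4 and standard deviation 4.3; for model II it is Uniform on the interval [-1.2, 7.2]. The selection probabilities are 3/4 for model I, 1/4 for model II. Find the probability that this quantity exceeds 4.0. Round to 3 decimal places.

Conditional on each model, P(X > 4.0): I: 0.537057; II: 0.380952.
By total probability, P(X > 4.0) = 0.75·0.537057 + 0.25·0.380952 = 0.498031.

0.498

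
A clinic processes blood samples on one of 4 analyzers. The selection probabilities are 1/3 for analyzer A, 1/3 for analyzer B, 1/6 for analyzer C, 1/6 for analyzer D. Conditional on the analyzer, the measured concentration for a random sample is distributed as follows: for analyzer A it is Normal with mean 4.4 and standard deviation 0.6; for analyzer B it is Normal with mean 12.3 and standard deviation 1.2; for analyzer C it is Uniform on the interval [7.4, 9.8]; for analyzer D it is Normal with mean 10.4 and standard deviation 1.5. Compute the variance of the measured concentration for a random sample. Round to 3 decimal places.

Per component, A: μ=4.4, E[X²]=19.72; B: μ=12.3, E[X²]=152.73; C: μ=8.6, E[X²]=74.44; D: μ=10.4, E[X²]=110.41.
E[X] = 0.333333·4.4 + 0.333333·12.3 + 0.166667·8.6 + 0.166667·10.4 = 8.73333.
E[X²] = 0.333333·19.72 + 0.333333·152.73 + 0.166667·74.44 + 0.166667·110.41 = 88.2917.
Var(X) = E[X²] − (E[X])² = 88.2917 − 76.2711 = 12.0206.

12.021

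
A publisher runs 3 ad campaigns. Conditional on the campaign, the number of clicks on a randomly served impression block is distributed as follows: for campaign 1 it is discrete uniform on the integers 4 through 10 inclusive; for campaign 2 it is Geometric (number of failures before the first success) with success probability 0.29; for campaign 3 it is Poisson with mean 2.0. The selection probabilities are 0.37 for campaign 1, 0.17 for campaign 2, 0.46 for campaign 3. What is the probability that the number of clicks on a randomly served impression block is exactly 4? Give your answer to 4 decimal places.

0.1069

Conditional on each campaign, P(X = 4): 1: 0.142857; 2: 0.0736939; 3: 0.0902235.
By total probability, P(X = 4) = 0.37·0.142857 + 0.17·0.0736939 + 0.46·0.0902235 = 0.106888.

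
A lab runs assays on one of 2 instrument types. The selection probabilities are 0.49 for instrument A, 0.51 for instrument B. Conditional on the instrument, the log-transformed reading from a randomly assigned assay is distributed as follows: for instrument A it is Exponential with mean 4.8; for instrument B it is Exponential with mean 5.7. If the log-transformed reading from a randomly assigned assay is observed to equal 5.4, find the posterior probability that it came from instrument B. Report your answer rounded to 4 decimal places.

Likelihoods f(5.4 | ·): A: 0.0676359; B: 0.0680281.
Posterior ∝ prior × likelihood. Numerator for B: 0.51·0.0680281 = 0.0346943.
Normalizing constant: 0.49·0.0676359 + 0.51·0.0680281 = 0.0678359.
P(B | observation) = 0.0346943 / 0.0678359 = 0.511445.

0.5114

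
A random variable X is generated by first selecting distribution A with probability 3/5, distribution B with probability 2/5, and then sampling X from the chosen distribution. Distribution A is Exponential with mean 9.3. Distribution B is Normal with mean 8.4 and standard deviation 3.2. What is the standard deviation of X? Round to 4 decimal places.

Per component, A: μ=9.3, E[X²]=172.98; B: μ=8.4, E[X²]=80.8.
E[X] = 0.6·9.3 + 0.4·8.4 = 8.94.
E[X²] = 0.6·172.98 + 0.4·80.8 = 136.108.
Var(X) = E[X²] − (E[X])² = 136.108 − 79.9236 = 56.1844.
SD(X) = √56.1844 = 7.49563.

7.4956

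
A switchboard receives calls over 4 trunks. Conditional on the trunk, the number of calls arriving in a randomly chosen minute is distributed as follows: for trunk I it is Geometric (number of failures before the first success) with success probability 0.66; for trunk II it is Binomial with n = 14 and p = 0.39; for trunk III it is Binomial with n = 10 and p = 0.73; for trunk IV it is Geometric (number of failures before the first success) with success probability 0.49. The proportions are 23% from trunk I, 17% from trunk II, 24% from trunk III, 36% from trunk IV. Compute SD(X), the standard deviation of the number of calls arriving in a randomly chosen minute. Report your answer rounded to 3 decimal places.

3.197

Per component, I: μ=0.515152, E[X²]=1.04591; II: μ=5.46, E[X²]=33.1422; III: μ=7.3, E[X²]=55.261; IV: μ=1.04082, E[X²]=3.20741.
E[X] = 0.23·0.515152 + 0.17·5.46 + 0.24·7.3 + 0.36·1.04082 = 3.17338.
E[X²] = 0.23·1.04591 + 0.17·33.1422 + 0.24·55.261 + 0.36·3.20741 = 20.292.
Var(X) = E[X²] − (E[X])² = 20.292 − 10.0703 = 10.2217.
SD(X) = √10.2217 = 3.19714.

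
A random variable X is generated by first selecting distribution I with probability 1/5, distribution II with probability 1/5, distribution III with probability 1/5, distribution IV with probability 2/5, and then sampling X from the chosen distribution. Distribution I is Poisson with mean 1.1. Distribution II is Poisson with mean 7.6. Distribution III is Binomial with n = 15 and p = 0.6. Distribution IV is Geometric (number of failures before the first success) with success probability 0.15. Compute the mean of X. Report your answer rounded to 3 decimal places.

5.807

Component means — I: 1.1; II: 7.6; III: 9; IV: 5.66667.
E[X] = 0.2·1.1 + 0.2·7.6 + 0.2·9 + 0.4·5.66667 = 5.80667.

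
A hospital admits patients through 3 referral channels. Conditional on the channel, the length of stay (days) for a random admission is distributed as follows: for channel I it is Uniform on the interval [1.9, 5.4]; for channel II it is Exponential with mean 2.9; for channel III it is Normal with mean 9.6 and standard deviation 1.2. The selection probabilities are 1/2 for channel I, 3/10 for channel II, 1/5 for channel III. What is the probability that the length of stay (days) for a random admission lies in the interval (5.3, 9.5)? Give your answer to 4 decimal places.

0.1445

Conditional on each channel, P(5.3 < X < 9.5): I: 0.0285714; II: 0.123017; III: 0.466624.
By total probability, P(5.3 < X < 9.5) = 0.5·0.0285714 + 0.3·0.123017 + 0.2·0.466624 = 0.144516.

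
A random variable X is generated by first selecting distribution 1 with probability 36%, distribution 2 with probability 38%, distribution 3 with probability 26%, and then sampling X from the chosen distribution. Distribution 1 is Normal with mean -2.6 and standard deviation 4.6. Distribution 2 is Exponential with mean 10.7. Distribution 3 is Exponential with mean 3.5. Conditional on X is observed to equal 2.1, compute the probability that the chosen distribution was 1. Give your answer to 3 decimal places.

Likelihoods f(2.1 | ·): 1: 0.051459; 2: 0.0768035; 3: 0.156803.
Posterior ∝ prior × likelihood. Numerator for 1: 0.36·0.051459 = 0.0185252.
Normalizing constant: 0.36·0.051459 + 0.38·0.0768035 + 0.26·0.156803 = 0.0884794.
P(1 | observation) = 0.0185252 / 0.0884794 = 0.209373.

0.209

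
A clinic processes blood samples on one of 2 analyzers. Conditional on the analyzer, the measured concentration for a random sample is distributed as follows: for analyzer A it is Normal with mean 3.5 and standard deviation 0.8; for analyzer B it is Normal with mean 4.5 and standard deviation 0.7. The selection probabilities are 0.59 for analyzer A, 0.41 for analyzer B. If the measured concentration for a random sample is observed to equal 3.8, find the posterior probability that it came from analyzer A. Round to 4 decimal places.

0.6593

Likelihoods f(3.8 | ·): A: 0.464819; B: 0.345672.
Posterior ∝ prior × likelihood. Numerator for A: 0.59·0.464819 = 0.274243.
Normalizing constant: 0.59·0.464819 + 0.41·0.345672 = 0.415969.
P(A | observation) = 0.274243 / 0.415969 = 0.659288.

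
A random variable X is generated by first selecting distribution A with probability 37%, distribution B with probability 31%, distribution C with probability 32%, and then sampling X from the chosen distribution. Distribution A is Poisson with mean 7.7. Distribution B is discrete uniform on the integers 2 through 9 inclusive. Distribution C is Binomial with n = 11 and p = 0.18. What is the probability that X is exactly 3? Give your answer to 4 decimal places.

Conditional on each component, P(X = 3): A: 0.0344551; B: 0.125; C: 0.196704.
By total probability, P(X = 3) = 0.37·0.0344551 + 0.31·0.125 + 0.32·0.196704 = 0.114444.

0.1144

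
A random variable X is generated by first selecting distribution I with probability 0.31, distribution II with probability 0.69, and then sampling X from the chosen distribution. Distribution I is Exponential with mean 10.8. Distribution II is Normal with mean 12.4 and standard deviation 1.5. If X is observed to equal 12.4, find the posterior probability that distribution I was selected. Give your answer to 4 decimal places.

0.0473

Likelihoods f(12.4 | ·): I: 0.0293726; II: 0.265962.
Posterior ∝ prior × likelihood. Numerator for I: 0.31·0.0293726 = 0.00910549.
Normalizing constant: 0.31·0.0293726 + 0.69·0.265962 = 0.192619.
P(I | observation) = 0.00910549 / 0.192619 = 0.0472721.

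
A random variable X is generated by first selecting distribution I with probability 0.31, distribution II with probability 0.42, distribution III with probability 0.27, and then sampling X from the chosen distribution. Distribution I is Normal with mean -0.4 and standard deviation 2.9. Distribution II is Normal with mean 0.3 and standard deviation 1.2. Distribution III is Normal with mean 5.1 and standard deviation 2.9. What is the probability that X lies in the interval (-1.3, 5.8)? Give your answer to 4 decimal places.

0.7265

Conditional on each component, P(-1.3 < X < 5.8): I: 0.605589; II: 0.908786; III: 0.581709.
By total probability, P(-1.3 < X < 5.8) = 0.31·0.605589 + 0.42·0.908786 + 0.27·0.581709 = 0.726484.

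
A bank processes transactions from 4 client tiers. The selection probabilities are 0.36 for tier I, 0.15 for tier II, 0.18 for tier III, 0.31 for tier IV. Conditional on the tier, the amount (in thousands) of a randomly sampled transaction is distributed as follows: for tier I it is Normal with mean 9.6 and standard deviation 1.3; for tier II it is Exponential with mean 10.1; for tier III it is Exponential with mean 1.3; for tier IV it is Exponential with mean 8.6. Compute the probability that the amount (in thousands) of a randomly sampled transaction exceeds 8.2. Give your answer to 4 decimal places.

0.4957

Conditional on each tier, P(X > 8.2): I: 0.859243; II: 0.444022; III: 0.00182223; IV: 0.385394.
By total probability, P(X > 8.2) = 0.36·0.859243 + 0.15·0.444022 + 0.18·0.00182223 + 0.31·0.385394 = 0.495731.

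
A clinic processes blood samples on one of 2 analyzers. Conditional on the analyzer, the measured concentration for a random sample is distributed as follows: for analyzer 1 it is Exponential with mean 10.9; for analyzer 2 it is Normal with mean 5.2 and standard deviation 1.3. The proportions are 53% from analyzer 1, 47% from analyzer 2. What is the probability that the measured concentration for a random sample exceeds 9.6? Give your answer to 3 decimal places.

0.220

Conditional on each analyzer, P(X > 9.6): 1: 0.414479; 2: 0.00035639.
By total probability, P(X > 9.6) = 0.53·0.414479 + 0.47·0.00035639 = 0.219841.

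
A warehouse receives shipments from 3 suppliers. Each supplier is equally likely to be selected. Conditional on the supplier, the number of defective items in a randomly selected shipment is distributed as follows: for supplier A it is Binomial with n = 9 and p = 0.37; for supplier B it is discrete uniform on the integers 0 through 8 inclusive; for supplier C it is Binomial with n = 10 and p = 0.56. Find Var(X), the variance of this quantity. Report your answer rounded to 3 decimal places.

Per component, A: μ=3.33, E[X²]=13.1868; B: μ=4, E[X²]=22.6667; C: μ=5.6, E[X²]=33.824.
E[X] = 0.333333·3.33 + 0.333333·4 + 0.333333·5.6 = 4.31.
E[X²] = 0.333333·13.1868 + 0.333333·22.6667 + 0.333333·33.824 = 23.2258.
Var(X) = E[X²] − (E[X])² = 23.2258 − 18.5761 = 4.64972.

4.650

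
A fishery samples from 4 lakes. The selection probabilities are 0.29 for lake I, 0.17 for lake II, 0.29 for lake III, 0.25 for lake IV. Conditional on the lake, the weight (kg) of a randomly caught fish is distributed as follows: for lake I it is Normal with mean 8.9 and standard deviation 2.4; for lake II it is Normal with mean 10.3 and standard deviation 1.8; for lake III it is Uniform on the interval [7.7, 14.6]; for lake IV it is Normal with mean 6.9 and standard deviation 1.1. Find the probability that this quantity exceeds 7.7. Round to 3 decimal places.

Conditional on each lake, P(X > 7.7): I: 0.691462; II: 0.925693; III: 1; IV: 0.233529.
By total probability, P(X > 7.7) = 0.29·0.691462 + 0.17·0.925693 + 0.29·1 + 0.25·0.233529 = 0.706274.

0.706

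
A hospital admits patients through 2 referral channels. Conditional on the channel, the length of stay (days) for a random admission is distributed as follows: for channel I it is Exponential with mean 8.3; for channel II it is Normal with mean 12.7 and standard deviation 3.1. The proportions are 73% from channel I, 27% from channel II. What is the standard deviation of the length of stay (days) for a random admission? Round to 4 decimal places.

Per component, I: μ=8.3, E[X²]=137.78; II: μ=12.7, E[X²]=170.9.
E[X] = 0.73·8.3 + 0.27·12.7 = 9.488.
E[X²] = 0.73·137.78 + 0.27·170.9 = 146.722.
Var(X) = E[X²] − (E[X])² = 146.722 − 90.0221 = 56.7003.
SD(X) = √56.7003 = 7.52996.

7.5300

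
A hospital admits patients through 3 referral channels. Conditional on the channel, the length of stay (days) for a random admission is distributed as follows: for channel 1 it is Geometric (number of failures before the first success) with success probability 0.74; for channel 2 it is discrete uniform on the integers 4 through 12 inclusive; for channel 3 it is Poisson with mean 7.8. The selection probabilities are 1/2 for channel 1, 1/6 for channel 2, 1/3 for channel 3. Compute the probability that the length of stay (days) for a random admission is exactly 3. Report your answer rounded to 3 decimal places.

0.017

Conditional on each channel, P(X = 3): 1: 0.0130062; 2: 0; 3: 0.0324068.
By total probability, P(X = 3) = 0.5·0.0130062 + 0.166667·0 + 0.333333·0.0324068 = 0.0173054.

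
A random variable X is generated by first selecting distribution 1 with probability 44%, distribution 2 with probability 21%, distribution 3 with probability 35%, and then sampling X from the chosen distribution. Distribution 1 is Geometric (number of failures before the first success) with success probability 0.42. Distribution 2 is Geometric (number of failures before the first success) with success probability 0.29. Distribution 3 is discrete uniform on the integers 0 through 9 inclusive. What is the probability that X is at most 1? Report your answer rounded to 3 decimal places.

0.466

Conditional on each component, P(X ≤ 1): 1: 0.6636; 2: 0.4959; 3: 0.2.
By total probability, P(X ≤ 1) = 0.44·0.6636 + 0.21·0.4959 + 0.35·0.2 = 0.466123.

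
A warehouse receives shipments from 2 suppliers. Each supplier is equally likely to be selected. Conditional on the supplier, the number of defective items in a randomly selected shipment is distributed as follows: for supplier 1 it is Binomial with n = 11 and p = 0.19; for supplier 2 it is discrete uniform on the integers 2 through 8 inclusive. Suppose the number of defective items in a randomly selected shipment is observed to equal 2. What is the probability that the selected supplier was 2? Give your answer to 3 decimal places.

0.324

Likelihoods P(X=2 | ·): 1: 0.298013; 2: 0.142857.
Posterior ∝ prior × likelihood. Numerator for 2: 0.5·0.142857 = 0.0714286.
Normalizing constant: 0.5·0.298013 + 0.5·0.142857 = 0.220435.
P(2 | observation) = 0.0714286 / 0.220435 = 0.324035.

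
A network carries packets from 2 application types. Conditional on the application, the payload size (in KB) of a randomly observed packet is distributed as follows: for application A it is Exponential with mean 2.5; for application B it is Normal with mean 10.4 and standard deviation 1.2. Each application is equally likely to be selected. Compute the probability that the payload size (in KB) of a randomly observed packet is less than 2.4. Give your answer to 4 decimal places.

Conditional on each application, P(X < 2.4): A: 0.617107; B: 1.30839e-11.
By total probability, P(X < 2.4) = 0.5·0.617107 + 0.5·1.30839e-11 = 0.308554.

0.3086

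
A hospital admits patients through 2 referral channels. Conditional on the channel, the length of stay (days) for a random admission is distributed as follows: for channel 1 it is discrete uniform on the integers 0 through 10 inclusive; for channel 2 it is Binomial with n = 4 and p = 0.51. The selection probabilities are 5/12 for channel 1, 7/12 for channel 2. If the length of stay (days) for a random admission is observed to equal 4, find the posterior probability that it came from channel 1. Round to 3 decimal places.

0.490

Likelihoods P(X=4 | ·): 1: 0.0909091; 2: 0.067652.
Posterior ∝ prior × likelihood. Numerator for 1: 0.416667·0.0909091 = 0.0378788.
Normalizing constant: 0.416667·0.0909091 + 0.583333·0.067652 = 0.0773425.
P(1 | observation) = 0.0378788 / 0.0773425 = 0.489754.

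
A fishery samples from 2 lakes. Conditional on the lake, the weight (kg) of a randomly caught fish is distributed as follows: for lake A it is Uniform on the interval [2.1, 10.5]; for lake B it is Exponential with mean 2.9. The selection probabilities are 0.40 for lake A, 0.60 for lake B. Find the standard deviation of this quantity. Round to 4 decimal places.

Per component, A: μ=6.3, E[X²]=45.57; B: μ=2.9, E[X²]=16.82.
E[X] = 0.4·6.3 + 0.6·2.9 = 4.26.
E[X²] = 0.4·45.57 + 0.6·16.82 = 28.32.
Var(X) = E[X²] − (E[X])² = 28.32 − 18.1476 = 10.1724.
SD(X) = √10.1724 = 3.18942.

3.1894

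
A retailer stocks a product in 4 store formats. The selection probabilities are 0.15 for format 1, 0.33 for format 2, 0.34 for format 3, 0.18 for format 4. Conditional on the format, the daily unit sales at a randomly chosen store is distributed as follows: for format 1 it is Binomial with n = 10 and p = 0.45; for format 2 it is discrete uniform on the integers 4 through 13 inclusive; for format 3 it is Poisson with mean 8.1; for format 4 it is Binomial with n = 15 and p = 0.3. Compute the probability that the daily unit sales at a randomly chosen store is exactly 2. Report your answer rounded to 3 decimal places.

0.031

Conditional on each format, P(X = 2): 1: 0.0763026; 2: 0; 3: 0.0099576; 4: 0.0915601.
By total probability, P(X = 2) = 0.15·0.0763026 + 0.33·0 + 0.34·0.0099576 + 0.18·0.0915601 = 0.0313118.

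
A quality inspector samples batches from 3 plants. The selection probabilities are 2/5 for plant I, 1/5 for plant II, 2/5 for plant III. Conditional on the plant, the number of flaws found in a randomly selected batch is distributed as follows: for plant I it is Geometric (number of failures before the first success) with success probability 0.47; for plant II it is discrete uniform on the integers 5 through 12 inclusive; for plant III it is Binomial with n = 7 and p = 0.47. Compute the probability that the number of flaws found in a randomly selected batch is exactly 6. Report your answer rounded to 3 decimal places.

0.045

Conditional on each plant, P(X = 6): I: 0.0104172; II: 0.125; III: 0.0399909.
By total probability, P(X = 6) = 0.4·0.0104172 + 0.2·0.125 + 0.4·0.0399909 = 0.0451633.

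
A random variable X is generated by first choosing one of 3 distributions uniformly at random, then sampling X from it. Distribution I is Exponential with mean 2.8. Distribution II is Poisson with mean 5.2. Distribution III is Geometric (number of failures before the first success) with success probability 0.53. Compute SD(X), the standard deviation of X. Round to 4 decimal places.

Per component, I: μ=2.8, E[X²]=15.68; II: μ=5.2, E[X²]=32.24; III: μ=0.886792, E[X²]=2.45959.
E[X] = 0.333333·2.8 + 0.333333·5.2 + 0.333333·0.886792 = 2.96226.
E[X²] = 0.333333·15.68 + 0.333333·32.24 + 0.333333·2.45959 = 16.7932.
Var(X) = E[X²] − (E[X])² = 16.7932 − 8.77501 = 8.01819.
SD(X) = √8.01819 = 2.83164.

2.8316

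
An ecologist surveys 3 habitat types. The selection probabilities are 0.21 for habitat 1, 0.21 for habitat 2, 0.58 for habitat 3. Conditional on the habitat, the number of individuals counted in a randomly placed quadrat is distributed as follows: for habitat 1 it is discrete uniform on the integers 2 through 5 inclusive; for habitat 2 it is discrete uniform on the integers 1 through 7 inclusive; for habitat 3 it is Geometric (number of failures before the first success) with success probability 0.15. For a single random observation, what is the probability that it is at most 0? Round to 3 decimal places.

0.087

Conditional on each habitat, P(X ≤ 0): 1: 0; 2: 0; 3: 0.15.
By total probability, P(X ≤ 0) = 0.21·0 + 0.21·0 + 0.58·0.15 = 0.087.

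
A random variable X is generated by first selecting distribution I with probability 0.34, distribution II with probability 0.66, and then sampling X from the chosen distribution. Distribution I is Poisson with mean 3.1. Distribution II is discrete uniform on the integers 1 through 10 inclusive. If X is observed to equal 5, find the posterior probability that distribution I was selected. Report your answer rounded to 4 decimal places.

Likelihoods P(X=5 | ·): I: 0.107477; II: 0.1.
Posterior ∝ prior × likelihood. Numerator for I: 0.34·0.107477 = 0.0365421.
Normalizing constant: 0.34·0.107477 + 0.66·0.1 = 0.102542.
P(I | observation) = 0.0365421 / 0.102542 = 0.356362.

0.3564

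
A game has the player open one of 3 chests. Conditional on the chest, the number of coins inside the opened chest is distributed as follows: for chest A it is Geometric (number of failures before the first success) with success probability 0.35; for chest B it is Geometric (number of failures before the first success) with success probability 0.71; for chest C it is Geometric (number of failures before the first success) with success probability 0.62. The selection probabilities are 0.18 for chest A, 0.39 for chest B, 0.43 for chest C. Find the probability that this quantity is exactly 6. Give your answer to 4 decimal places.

Conditional on each chest, P(X = 6): A: 0.0263966; B: 0.000422325; C: 0.00186678.
By total probability, P(X = 6) = 0.18·0.0263966 + 0.39·0.000422325 + 0.43·0.00186678 = 0.00571881.

0.0057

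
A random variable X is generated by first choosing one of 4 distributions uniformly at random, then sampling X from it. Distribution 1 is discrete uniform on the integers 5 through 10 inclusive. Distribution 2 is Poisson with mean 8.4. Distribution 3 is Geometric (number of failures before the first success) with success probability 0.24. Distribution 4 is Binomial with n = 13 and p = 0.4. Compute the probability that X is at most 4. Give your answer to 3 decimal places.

Conditional on each component, P(X ≤ 4): 1: 0; 2: 0.0789083; 3: 0.746447; 4: 0.353042.
By total probability, P(X ≤ 4) = 0.25·0 + 0.25·0.0789083 + 0.25·0.746447 + 0.25·0.353042 = 0.294599.

0.295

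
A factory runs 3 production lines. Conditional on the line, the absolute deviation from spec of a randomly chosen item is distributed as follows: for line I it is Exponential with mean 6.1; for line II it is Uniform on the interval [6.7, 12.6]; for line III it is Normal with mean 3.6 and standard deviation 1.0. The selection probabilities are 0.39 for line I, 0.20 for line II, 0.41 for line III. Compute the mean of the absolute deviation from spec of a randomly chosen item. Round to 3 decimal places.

5.785

Component means — I: 6.1; II: 9.65; III: 3.6.
E[X] = 0.39·6.1 + 0.2·9.65 + 0.41·3.6 = 5.785.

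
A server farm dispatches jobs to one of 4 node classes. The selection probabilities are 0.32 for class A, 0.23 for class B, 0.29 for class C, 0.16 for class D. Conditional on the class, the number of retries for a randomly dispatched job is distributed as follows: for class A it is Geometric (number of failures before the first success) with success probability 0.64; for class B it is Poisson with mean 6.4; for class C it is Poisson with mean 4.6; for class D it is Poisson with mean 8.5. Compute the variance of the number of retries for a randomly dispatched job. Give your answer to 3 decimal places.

Per component, A: μ=0.5625, E[X²]=1.19531; B: μ=6.4, E[X²]=47.36; C: μ=4.6, E[X²]=25.76; D: μ=8.5, E[X²]=80.75.
E[X] = 0.32·0.5625 + 0.23·6.4 + 0.29·4.6 + 0.16·8.5 = 4.346.
E[X²] = 0.32·1.19531 + 0.23·47.36 + 0.29·25.76 + 0.16·80.75 = 31.6657.
Var(X) = E[X²] − (E[X])² = 31.6657 − 18.8877 = 12.778.

12.778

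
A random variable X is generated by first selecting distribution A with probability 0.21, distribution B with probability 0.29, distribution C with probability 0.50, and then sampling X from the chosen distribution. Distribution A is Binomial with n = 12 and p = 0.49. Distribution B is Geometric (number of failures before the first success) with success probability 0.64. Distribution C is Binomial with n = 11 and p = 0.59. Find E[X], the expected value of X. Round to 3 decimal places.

4.643

Component means — A: 5.88; B: 0.5625; C: 6.49.
E[X] = 0.21·5.88 + 0.29·0.5625 + 0.5·6.49 = 4.64292.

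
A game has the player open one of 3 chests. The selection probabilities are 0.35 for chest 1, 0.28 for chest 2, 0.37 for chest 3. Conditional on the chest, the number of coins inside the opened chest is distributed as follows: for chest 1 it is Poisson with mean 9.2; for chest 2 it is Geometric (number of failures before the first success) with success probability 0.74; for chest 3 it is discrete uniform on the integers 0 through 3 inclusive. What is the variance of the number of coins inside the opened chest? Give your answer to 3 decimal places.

19.303

Per component, 1: μ=9.2, E[X²]=93.84; 2: μ=0.351351, E[X²]=0.598247; 3: μ=1.5, E[X²]=3.5.
E[X] = 0.35·9.2 + 0.28·0.351351 + 0.37·1.5 = 3.87338.
E[X²] = 0.35·93.84 + 0.28·0.598247 + 0.37·3.5 = 34.3065.
Var(X) = E[X²] − (E[X])² = 34.3065 − 15.0031 = 19.3034.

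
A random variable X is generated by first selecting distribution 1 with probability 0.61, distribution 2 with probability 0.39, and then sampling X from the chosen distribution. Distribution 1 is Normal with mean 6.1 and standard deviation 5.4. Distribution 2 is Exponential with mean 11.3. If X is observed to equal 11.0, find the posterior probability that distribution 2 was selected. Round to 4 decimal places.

0.3040

Likelihoods f(11.0 | ·): 1: 0.0489463; 2: 0.0334316.
Posterior ∝ prior × likelihood. Numerator for 2: 0.39·0.0334316 = 0.0130383.
Normalizing constant: 0.61·0.0489463 + 0.39·0.0334316 = 0.0428956.
P(2 | observation) = 0.0130383 / 0.0428956 = 0.303955.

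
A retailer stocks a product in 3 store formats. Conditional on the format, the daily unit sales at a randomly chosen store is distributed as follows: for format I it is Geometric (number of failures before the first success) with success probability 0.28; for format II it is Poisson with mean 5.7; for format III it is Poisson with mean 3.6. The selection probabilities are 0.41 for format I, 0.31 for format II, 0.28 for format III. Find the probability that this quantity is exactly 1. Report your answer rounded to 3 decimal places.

Conditional on each format, P(X = 1): I: 0.2016; II: 0.019072; III: 0.0983654.
By total probability, P(X = 1) = 0.41·0.2016 + 0.31·0.019072 + 0.28·0.0983654 = 0.116111.

0.116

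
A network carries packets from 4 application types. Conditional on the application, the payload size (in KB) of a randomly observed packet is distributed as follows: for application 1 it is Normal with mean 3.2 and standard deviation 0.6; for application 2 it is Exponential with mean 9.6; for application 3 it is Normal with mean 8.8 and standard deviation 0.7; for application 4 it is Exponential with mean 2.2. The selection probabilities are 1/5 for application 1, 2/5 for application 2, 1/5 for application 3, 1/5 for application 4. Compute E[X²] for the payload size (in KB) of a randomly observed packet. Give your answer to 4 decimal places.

For each component E[X²] = Var + (mean)², giving 1: 10.6; 2: 184.32; 3: 77.93; 4: 9.68.
Overall E[X²] = 0.2·10.6 + 0.4·184.32 + 0.2·77.93 + 0.2·9.68 = 93.37.

93.3700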